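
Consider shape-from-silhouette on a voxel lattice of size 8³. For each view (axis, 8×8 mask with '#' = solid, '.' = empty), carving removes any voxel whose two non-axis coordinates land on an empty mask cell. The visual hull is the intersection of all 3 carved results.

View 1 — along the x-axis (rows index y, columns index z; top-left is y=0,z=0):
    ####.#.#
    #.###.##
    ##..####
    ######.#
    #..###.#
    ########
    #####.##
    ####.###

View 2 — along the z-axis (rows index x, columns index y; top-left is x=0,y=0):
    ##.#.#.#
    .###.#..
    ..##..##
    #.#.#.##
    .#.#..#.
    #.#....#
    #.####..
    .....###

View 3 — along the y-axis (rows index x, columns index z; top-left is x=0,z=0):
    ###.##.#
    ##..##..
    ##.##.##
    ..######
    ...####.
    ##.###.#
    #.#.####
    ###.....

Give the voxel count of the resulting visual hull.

140 voxels

before carving: 512 voxels (8×8×8)
after view 1 [x-axis, 52 of 64 cells solid] → remaining = 416
after view 2 [z-axis, 32 of 64 cells solid] → remaining = 212
after view 3 [y-axis, 41 of 64 cells solid] → remaining = 140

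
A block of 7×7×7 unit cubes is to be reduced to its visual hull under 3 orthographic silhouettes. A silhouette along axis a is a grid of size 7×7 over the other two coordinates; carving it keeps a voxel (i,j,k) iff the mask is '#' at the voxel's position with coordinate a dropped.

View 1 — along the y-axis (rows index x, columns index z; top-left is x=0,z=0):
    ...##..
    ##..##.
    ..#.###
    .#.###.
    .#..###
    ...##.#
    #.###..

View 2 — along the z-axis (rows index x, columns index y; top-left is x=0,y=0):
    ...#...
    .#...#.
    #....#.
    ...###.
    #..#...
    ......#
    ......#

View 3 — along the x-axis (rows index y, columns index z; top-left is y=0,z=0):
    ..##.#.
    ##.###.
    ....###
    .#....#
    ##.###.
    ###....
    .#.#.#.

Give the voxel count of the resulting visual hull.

remaining voxels: 20

start: 7×7×7 = 343 voxels
V1 y: intersect with XZ mask (25 set) -- 175 left
V2 z: intersect with XY mask (12 set) -- 45 left
V3 x: intersect with YZ mask (24 set) -- 20 left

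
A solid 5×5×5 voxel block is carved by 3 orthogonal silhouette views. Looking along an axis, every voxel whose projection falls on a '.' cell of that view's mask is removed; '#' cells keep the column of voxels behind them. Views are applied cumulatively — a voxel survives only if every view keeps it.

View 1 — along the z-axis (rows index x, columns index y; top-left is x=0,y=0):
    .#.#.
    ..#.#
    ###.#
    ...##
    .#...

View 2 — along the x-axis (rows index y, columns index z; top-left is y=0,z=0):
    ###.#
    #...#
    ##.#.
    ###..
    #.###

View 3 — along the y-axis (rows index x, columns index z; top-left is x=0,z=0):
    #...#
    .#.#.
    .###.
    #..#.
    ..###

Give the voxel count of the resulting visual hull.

full grid |V| = 125
after view 1 [z-axis, 11 of 25 cells solid] → remaining = 55
after view 2 [x-axis, 16 of 25 cells solid] → remaining = 34
after view 3 [y-axis, 12 of 25 cells solid] → remaining = 16

16 voxels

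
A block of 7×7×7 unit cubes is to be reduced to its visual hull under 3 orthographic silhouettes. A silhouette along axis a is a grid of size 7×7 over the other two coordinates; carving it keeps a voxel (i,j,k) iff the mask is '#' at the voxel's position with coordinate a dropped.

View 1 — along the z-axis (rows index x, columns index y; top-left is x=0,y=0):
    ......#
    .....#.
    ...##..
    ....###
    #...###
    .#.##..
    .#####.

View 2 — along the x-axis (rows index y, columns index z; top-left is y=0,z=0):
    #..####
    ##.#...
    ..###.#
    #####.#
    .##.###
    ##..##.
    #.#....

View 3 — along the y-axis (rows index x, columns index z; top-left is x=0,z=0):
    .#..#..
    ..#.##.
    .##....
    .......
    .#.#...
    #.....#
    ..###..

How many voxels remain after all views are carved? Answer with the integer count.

23 voxels

start: 7×7×7 = 343 voxels
V1 z: intersect with XY mask (19 set) -- 133 left
V2 x: intersect with YZ mask (29 set) -- 80 left
V3 y: intersect with XZ mask (14 set) -- 23 left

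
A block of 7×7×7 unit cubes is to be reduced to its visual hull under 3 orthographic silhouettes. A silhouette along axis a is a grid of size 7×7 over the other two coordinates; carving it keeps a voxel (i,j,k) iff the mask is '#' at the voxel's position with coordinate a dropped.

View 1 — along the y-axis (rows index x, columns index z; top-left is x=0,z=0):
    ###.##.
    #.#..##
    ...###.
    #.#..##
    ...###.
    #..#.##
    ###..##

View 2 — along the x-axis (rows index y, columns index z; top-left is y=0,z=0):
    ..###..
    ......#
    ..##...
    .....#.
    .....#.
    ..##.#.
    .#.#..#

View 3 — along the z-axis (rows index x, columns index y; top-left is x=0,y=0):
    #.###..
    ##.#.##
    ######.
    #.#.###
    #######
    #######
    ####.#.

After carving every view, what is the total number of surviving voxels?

|visual hull| = 47

start: 7×7×7 = 343 voxels
V1 y: intersect with XZ mask (28 set) -- 196 left
V2 x: intersect with YZ mask (14 set) -- 58 left
V3 z: intersect with XY mask (39 set) -- 47 left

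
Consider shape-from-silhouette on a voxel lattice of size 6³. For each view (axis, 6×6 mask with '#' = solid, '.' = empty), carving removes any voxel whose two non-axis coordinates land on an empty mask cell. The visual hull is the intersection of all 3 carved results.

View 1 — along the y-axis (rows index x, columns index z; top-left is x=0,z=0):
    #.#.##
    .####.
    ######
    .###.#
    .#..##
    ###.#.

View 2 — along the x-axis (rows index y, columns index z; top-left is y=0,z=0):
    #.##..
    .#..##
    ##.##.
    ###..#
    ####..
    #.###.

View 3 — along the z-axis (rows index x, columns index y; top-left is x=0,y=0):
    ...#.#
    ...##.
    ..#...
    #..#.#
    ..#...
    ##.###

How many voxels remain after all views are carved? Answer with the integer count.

start: 6×6×6 = 216 voxels
  1. axis=1 (XZ plane), |mask|=25  ⇒  voxels=150
  2. axis=0 (YZ plane), |mask|=22  ⇒  voxels=90
  3. axis=2 (XY plane), |mask|=14  ⇒  voxels=37

voxel count = 37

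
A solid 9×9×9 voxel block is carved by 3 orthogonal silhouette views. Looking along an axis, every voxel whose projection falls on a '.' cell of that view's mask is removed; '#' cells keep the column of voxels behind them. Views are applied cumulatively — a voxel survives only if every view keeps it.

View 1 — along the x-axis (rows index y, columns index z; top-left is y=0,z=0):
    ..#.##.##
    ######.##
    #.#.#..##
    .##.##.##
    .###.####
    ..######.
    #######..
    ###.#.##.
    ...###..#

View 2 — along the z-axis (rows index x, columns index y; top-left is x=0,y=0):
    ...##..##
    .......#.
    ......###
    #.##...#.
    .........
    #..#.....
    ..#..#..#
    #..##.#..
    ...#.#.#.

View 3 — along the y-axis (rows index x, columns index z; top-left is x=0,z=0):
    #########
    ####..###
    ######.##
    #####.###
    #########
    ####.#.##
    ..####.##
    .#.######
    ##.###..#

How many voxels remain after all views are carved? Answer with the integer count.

before carving: 729 voxels (9×9×9)
after view 1 [x-axis, 54 of 81 cells solid] → remaining = 486
after view 2 [z-axis, 24 of 81 cells solid] → remaining = 137
after view 3 [y-axis, 67 of 81 cells solid] → remaining = 115

remaining voxels: 115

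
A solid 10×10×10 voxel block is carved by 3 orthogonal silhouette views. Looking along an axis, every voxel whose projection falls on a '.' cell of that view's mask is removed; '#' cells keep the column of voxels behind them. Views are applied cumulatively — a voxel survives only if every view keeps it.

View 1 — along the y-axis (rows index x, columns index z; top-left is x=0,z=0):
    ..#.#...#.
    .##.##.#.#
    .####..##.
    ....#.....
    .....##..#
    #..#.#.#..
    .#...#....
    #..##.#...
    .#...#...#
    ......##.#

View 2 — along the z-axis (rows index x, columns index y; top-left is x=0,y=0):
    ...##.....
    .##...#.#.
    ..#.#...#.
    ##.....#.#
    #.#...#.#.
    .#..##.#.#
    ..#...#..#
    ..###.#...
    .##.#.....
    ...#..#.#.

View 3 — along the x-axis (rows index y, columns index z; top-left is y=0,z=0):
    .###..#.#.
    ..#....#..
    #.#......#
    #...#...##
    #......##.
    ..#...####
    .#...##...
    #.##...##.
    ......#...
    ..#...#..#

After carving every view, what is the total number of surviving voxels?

initial block: 10^3 = 1000
step 1: project along y, AND mask (35/100) → |grid| = 350
step 2: project along z, AND mask (35/100) → |grid| = 124
step 3: project along x, AND mask (34/100) → |grid| = 35

voxel count = 35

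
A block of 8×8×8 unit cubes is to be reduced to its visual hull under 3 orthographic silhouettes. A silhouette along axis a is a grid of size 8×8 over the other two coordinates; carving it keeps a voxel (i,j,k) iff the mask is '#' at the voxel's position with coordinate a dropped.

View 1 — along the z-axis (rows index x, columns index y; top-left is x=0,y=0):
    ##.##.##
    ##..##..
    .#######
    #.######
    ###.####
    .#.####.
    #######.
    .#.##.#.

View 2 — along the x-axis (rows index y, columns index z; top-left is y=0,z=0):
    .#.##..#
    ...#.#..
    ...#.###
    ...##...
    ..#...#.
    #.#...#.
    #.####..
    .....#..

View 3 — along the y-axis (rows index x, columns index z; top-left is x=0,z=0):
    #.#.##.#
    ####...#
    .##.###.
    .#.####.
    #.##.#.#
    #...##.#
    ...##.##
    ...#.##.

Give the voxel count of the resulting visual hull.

|visual hull| = 83

start: 8×8×8 = 512 voxels
carve view 1 (along z, XY-mask fill 47/64): 376 voxels remain
carve view 2 (along x, YZ-mask fill 23/64): 135 voxels remain
carve view 3 (along y, XZ-mask fill 36/64): 83 voxels remain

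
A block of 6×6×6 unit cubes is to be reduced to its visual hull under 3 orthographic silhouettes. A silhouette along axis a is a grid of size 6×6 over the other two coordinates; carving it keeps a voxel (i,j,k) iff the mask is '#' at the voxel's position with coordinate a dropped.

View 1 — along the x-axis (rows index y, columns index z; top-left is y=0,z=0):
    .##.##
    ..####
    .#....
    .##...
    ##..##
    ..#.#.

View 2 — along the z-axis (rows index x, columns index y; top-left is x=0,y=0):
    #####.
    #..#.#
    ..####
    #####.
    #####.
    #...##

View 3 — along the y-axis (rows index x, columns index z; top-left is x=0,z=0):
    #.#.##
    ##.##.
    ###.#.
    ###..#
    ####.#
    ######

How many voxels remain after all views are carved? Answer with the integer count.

|visual hull| = 55

initial block: 6^3 = 216
carve view 1 (along x, YZ-mask fill 17/36): 102 voxels remain
carve view 2 (along z, XY-mask fill 25/36): 72 voxels remain
carve view 3 (along y, XZ-mask fill 27/36): 55 voxels remain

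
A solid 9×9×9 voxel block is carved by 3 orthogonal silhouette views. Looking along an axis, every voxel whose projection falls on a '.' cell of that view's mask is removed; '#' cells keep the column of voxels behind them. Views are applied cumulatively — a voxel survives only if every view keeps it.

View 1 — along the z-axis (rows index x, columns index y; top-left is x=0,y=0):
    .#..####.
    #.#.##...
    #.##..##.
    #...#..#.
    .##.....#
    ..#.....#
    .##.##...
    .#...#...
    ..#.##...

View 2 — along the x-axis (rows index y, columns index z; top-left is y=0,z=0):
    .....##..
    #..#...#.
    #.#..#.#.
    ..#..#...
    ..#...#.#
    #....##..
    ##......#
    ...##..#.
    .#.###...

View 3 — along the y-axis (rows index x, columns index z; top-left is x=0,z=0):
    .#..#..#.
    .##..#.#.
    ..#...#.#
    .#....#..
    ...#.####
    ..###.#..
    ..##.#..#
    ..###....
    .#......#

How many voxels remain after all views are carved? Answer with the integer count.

|visual hull| = 33

before carving: 729 voxels (9×9×9)
step 1: project along z, AND mask (31/81) → |grid| = 279
step 2: project along x, AND mask (27/81) → |grid| = 97
step 3: project along y, AND mask (30/81) → |grid| = 33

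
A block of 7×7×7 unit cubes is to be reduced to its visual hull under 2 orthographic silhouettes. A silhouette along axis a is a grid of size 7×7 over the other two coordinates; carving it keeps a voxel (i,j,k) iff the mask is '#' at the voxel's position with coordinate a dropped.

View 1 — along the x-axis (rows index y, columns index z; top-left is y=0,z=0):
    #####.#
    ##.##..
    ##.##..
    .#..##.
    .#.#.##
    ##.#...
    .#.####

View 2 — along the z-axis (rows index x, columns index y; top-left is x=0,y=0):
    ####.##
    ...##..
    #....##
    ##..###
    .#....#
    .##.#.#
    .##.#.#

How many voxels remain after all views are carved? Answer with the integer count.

voxel count = 111

start: 7×7×7 = 343 voxels
  1. axis=0 (YZ plane), |mask|=29  ⇒  voxels=203
  2. axis=2 (XY plane), |mask|=26  ⇒  voxels=111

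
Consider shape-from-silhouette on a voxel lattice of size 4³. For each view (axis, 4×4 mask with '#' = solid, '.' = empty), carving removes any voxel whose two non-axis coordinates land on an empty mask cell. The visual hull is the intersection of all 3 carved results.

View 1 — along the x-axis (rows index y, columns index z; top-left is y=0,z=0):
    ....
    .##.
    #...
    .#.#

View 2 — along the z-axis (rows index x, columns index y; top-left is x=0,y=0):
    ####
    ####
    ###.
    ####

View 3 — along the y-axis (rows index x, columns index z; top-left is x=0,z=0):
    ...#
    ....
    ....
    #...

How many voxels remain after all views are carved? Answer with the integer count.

start: 4×4×4 = 64 voxels
step 1: project along x, AND mask (5/16) → |grid| = 20
step 2: project along z, AND mask (15/16) → |grid| = 18
step 3: project along y, AND mask (2/16) → |grid| = 2

|visual hull| = 2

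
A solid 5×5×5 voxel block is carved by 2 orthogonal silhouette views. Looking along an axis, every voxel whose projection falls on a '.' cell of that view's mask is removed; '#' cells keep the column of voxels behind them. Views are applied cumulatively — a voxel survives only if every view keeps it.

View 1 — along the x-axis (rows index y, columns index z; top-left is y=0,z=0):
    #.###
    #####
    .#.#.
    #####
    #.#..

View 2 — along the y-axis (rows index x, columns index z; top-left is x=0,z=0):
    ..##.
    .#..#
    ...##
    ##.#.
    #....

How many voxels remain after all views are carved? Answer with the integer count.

voxel count = 36

before carving: 125 voxels (5×5×5)
carve view 1 (along x, YZ-mask fill 18/25): 90 voxels remain
carve view 2 (along y, XZ-mask fill 10/25): 36 voxels remain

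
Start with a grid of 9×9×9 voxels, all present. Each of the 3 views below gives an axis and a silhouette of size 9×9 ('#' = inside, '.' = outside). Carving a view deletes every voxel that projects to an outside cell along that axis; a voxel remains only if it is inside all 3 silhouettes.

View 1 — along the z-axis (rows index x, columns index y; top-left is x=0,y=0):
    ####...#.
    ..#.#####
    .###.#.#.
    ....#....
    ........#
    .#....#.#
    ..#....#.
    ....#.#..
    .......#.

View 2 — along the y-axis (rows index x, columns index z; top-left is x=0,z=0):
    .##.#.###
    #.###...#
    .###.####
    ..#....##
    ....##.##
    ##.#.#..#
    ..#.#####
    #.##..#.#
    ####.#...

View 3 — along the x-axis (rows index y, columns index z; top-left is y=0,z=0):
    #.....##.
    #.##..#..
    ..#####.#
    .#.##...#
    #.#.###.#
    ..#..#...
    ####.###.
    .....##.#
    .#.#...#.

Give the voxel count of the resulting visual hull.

remaining voxels: 71

before carving: 729 voxels (9×9×9)
carve view 1 (along z, XY-mask fill 26/81): 234 voxels remain
carve view 2 (along y, XZ-mask fill 46/81): 144 voxels remain
carve view 3 (along x, YZ-mask fill 38/81): 71 voxels remain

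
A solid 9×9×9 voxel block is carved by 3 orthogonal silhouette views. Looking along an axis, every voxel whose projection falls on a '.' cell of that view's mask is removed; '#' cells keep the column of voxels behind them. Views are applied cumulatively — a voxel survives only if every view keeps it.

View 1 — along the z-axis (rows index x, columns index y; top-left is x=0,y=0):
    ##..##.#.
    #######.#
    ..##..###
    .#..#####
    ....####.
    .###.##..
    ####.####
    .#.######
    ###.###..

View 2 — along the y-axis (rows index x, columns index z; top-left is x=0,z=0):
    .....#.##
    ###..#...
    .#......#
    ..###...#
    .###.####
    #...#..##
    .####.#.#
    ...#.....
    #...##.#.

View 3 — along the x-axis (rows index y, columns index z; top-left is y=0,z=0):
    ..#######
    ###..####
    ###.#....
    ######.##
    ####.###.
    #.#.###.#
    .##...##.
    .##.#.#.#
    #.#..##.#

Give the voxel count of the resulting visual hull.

136 voxels

before carving: 729 voxels (9×9×9)
V1 z: intersect with XY mask (54 set) -- 486 left
V2 y: intersect with XZ mask (35 set) -- 208 left
V3 x: intersect with YZ mask (53 set) -- 136 left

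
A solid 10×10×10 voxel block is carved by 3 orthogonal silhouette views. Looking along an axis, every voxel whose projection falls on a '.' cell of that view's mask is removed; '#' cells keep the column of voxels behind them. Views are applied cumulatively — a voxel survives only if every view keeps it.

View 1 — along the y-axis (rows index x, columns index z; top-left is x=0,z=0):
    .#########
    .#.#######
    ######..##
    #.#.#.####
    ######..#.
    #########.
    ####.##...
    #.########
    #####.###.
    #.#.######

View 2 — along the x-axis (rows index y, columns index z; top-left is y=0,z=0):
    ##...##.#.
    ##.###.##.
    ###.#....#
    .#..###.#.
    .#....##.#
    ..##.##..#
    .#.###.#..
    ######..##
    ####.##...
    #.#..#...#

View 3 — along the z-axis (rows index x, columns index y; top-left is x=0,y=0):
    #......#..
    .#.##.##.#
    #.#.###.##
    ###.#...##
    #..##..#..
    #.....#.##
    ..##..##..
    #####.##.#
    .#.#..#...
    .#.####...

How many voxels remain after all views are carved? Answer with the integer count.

full grid |V| = 1000
after view 1 [y-axis, 79 of 100 cells solid] → remaining = 790
after view 2 [x-axis, 54 of 100 cells solid] → remaining = 425
after view 3 [z-axis, 49 of 100 cells solid] → remaining = 205

remaining voxels: 205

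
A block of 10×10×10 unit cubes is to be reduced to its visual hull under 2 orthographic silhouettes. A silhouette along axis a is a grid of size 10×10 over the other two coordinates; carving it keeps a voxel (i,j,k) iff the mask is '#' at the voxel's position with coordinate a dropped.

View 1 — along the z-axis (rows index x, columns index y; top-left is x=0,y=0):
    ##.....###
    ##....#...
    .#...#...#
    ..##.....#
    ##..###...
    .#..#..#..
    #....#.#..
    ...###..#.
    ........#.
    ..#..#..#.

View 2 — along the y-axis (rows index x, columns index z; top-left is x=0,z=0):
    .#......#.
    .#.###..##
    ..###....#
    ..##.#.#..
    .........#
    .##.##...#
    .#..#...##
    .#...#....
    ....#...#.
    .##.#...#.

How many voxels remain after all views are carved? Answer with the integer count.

remaining voxels: 106

full grid |V| = 1000
step 1: project along z, AND mask (33/100) → |grid| = 330
step 2: project along y, AND mask (34/100) → |grid| = 106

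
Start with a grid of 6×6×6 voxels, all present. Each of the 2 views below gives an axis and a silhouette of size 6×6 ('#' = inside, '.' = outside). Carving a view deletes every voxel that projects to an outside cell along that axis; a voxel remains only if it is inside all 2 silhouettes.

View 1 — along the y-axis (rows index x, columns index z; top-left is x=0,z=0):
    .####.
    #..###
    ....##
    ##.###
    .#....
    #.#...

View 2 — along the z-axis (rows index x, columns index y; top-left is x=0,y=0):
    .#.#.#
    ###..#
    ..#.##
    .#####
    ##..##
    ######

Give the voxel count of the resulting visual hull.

voxel count = 75

start: 6×6×6 = 216 voxels
  1. axis=1 (XZ plane), |mask|=18  ⇒  voxels=108
  2. axis=2 (XY plane), |mask|=25  ⇒  voxels=75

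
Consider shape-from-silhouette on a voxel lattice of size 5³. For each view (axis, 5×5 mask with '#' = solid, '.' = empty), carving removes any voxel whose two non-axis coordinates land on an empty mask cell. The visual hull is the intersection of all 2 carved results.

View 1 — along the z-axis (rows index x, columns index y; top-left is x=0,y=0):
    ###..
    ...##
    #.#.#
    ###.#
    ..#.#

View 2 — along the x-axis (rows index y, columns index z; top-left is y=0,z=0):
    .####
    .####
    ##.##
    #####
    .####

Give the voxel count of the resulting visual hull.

full grid |V| = 125
step 1: project along z, AND mask (14/25) → |grid| = 70
step 2: project along x, AND mask (21/25) → |grid| = 57

|visual hull| = 57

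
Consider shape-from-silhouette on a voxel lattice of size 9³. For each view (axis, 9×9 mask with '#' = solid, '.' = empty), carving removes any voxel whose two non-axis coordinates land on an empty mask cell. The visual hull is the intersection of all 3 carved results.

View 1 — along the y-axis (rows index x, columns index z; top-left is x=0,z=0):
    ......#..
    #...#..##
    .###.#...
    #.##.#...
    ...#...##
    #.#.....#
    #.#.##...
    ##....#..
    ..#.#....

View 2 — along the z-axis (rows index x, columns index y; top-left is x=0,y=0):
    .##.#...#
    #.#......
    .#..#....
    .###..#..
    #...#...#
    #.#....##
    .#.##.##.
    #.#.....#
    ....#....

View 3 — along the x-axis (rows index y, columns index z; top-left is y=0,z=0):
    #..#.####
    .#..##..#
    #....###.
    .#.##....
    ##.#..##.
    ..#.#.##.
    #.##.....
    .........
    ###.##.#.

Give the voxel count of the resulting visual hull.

before carving: 729 voxels (9×9×9)
after view 1 [y-axis, 28 of 81 cells solid] → remaining = 252
after view 2 [z-axis, 28 of 81 cells solid] → remaining = 88
after view 3 [x-axis, 35 of 81 cells solid] → remaining = 41

remaining voxels: 41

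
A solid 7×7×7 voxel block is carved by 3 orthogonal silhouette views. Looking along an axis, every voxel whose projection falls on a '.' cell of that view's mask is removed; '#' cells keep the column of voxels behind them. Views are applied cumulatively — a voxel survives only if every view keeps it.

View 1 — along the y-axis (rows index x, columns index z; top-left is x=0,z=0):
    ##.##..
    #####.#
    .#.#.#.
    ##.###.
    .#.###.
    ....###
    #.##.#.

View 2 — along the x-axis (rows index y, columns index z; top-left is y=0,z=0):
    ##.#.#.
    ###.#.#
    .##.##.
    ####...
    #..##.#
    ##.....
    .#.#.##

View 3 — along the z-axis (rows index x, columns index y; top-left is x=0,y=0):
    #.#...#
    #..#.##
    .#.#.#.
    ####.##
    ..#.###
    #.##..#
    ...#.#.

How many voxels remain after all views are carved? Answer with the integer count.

remaining voxels: 59

start: 7×7×7 = 343 voxels
V1 y: intersect with XZ mask (29 set) -- 203 left
V2 x: intersect with YZ mask (27 set) -- 116 left
V3 z: intersect with XY mask (26 set) -- 59 left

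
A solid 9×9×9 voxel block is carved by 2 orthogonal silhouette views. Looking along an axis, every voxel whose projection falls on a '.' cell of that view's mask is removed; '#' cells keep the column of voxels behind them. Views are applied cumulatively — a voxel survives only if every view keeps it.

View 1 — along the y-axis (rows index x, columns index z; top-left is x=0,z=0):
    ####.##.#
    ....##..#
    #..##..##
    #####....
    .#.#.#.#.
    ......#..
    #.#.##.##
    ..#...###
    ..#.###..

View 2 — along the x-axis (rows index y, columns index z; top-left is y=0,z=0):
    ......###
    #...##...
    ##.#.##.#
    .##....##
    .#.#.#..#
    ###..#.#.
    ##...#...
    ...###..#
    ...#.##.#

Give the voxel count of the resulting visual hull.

|visual hull| = 156

full grid |V| = 729
V1 y: intersect with XZ mask (39 set) -- 351 left
V2 x: intersect with YZ mask (36 set) -- 156 left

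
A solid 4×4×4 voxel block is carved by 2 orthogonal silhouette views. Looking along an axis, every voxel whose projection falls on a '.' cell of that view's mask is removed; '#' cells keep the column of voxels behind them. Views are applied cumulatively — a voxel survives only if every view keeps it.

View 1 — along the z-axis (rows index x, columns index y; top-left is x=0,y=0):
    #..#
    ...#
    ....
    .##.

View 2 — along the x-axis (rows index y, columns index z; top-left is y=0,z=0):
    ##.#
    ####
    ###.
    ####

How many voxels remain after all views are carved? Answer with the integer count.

start: 4×4×4 = 64 voxels
carve view 1 (along z, XY-mask fill 5/16): 20 voxels remain
carve view 2 (along x, YZ-mask fill 14/16): 18 voxels remain

remaining voxels: 18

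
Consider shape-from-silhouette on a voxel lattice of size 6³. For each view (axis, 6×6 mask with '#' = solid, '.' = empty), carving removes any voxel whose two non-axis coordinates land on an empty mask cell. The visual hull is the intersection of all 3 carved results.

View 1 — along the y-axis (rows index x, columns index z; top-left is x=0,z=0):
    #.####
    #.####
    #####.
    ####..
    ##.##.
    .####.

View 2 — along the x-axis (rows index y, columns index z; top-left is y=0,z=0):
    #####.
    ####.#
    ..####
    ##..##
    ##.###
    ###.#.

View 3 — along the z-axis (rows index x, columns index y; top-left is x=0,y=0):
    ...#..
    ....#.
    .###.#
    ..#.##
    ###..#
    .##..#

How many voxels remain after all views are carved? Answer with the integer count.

|visual hull| = 50

full grid |V| = 216
V1 y: intersect with XZ mask (27 set) -- 162 left
V2 x: intersect with YZ mask (27 set) -- 122 left
V3 z: intersect with XY mask (16 set) -- 50 left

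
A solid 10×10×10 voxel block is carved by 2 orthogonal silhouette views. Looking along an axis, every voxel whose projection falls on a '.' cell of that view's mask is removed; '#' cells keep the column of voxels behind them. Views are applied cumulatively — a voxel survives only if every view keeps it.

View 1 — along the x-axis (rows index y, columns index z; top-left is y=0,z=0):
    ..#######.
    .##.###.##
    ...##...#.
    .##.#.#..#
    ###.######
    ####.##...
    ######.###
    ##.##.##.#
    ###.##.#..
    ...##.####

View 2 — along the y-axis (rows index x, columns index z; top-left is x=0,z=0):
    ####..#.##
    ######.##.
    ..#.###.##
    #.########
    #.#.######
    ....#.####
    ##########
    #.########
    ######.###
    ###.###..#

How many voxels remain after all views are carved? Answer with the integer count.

509 voxels

start: 10×10×10 = 1000 voxels
[1] x-view keeps 65 columns → grid now 650
[2] y-view keeps 78 columns → grid now 509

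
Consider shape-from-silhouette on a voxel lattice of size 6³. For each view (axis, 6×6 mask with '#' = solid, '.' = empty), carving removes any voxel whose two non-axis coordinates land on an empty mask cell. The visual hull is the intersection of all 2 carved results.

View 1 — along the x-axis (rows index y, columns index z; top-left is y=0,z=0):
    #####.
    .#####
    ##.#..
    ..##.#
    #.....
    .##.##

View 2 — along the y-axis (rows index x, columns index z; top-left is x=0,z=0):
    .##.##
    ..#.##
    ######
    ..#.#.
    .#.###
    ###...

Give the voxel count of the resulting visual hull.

before carving: 216 voxels (6×6×6)
after view 1 [x-axis, 21 of 36 cells solid] → remaining = 126
after view 2 [y-axis, 22 of 36 cells solid] → remaining = 77

77 voxels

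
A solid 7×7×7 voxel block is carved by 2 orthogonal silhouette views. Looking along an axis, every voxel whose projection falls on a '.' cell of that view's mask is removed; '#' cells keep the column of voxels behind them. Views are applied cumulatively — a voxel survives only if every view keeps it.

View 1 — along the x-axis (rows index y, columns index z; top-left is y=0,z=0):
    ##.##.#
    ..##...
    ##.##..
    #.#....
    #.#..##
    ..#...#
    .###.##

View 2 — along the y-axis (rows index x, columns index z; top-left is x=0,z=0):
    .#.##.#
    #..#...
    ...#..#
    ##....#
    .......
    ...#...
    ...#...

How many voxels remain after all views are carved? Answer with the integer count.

|visual hull| = 48

full grid |V| = 343
carve view 1 (along x, YZ-mask fill 24/49): 168 voxels remain
carve view 2 (along y, XZ-mask fill 13/49): 48 voxels remain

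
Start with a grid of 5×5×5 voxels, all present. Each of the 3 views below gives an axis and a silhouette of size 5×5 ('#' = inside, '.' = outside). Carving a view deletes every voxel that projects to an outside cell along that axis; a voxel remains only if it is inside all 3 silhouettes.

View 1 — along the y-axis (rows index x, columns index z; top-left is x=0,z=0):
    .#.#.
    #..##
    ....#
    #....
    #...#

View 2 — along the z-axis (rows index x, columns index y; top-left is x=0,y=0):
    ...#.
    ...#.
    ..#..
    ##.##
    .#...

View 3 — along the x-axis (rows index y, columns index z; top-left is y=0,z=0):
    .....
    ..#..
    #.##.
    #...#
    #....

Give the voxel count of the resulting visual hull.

voxel count = 4

full grid |V| = 125
carve view 1 (along y, XZ-mask fill 9/25): 45 voxels remain
carve view 2 (along z, XY-mask fill 8/25): 12 voxels remain
carve view 3 (along x, YZ-mask fill 7/25): 4 voxels remain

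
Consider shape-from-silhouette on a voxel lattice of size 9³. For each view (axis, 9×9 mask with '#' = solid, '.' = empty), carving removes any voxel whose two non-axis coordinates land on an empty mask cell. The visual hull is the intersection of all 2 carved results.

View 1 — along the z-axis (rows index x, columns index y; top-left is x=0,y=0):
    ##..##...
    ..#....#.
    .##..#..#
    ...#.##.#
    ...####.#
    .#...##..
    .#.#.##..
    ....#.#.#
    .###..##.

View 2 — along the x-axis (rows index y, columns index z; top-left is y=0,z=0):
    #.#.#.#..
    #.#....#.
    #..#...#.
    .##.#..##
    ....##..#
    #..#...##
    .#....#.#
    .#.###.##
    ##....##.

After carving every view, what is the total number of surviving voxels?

start: 9×9×9 = 729 voxels
step 1: project along z, AND mask (34/81) → |grid| = 306
step 2: project along x, AND mask (35/81) → |grid| = 127

|visual hull| = 127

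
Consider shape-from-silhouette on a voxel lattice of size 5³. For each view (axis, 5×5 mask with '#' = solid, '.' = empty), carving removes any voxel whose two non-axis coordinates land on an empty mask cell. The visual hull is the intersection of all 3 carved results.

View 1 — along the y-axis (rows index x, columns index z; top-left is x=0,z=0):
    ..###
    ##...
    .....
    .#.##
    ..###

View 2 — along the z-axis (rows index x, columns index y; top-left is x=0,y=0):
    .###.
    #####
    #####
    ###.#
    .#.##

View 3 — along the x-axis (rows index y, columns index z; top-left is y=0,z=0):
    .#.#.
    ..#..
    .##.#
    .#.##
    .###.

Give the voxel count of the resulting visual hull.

|visual hull| = 20

before carving: 125 voxels (5×5×5)
after view 1 [y-axis, 11 of 25 cells solid] → remaining = 55
after view 2 [z-axis, 20 of 25 cells solid] → remaining = 40
after view 3 [x-axis, 12 of 25 cells solid] → remaining = 20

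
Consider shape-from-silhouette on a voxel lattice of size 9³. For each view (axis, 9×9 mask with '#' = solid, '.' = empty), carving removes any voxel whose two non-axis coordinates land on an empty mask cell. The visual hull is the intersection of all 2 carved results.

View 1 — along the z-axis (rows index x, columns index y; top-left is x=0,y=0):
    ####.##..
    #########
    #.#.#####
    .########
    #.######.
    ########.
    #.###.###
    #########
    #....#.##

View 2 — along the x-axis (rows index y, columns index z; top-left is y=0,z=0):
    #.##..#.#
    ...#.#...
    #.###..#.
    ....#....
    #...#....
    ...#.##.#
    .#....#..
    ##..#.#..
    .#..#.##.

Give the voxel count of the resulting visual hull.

|visual hull| = 215

before carving: 729 voxels (9×9×9)
step 1: project along z, AND mask (65/81) → |grid| = 585
step 2: project along x, AND mask (29/81) → |grid| = 215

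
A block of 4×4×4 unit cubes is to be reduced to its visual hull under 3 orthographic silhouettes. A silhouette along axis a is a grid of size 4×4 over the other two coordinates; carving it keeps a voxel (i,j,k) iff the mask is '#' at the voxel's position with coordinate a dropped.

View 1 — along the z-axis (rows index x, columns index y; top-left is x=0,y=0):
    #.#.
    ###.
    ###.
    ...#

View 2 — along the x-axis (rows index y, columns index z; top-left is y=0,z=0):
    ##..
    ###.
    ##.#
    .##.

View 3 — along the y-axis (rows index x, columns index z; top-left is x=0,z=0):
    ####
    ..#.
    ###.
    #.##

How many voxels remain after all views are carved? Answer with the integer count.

voxel count = 14

start: 4×4×4 = 64 voxels
  1. axis=2 (XY plane), |mask|=9  ⇒  voxels=36
  2. axis=0 (YZ plane), |mask|=10  ⇒  voxels=23
  3. axis=1 (XZ plane), |mask|=11  ⇒  voxels=14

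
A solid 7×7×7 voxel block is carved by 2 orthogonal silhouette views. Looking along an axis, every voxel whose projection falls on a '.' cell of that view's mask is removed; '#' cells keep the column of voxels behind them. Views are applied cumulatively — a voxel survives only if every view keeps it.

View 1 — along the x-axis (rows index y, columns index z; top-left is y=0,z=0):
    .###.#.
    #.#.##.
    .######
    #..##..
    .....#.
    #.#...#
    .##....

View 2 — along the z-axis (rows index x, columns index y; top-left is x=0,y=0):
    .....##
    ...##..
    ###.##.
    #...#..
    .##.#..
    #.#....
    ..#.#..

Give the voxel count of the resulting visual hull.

before carving: 343 voxels (7×7×7)
V1 x: intersect with YZ mask (23 set) -- 161 left
V2 z: intersect with XY mask (18 set) -- 60 left

60 voxels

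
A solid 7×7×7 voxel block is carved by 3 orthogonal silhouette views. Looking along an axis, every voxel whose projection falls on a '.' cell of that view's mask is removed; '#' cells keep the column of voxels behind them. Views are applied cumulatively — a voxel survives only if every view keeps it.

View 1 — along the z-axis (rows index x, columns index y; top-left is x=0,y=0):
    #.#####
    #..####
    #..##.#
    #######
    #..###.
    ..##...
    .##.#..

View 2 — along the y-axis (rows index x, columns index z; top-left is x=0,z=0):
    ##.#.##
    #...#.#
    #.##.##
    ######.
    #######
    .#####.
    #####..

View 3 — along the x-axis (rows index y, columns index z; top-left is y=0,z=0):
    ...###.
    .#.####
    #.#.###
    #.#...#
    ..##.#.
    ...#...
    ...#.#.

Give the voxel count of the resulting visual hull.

remaining voxels: 66

full grid |V| = 343
  1. axis=2 (XY plane), |mask|=31  ⇒  voxels=217
  2. axis=1 (XZ plane), |mask|=36  ⇒  voxels=160
  3. axis=0 (YZ plane), |mask|=22  ⇒  voxels=66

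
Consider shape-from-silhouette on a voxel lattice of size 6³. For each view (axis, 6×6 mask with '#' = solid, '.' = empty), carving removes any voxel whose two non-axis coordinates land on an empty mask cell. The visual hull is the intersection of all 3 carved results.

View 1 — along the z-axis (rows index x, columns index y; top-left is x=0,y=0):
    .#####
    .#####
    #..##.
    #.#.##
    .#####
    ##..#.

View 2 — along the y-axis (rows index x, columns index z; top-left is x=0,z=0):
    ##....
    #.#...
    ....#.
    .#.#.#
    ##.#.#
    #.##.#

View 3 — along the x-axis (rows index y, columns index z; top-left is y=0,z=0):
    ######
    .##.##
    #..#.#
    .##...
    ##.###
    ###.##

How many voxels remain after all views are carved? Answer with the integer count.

|visual hull| = 47

full grid |V| = 216
[1] z-view keeps 25 columns → grid now 150
[2] y-view keeps 16 columns → grid now 67
[3] x-view keeps 25 columns → grid now 47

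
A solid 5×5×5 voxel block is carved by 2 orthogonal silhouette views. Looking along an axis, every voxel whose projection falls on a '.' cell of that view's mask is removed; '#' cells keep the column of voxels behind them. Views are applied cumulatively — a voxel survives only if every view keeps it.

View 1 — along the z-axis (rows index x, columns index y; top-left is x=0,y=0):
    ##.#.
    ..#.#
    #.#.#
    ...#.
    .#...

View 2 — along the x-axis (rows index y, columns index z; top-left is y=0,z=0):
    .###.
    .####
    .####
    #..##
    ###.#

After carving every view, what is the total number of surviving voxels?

remaining voxels: 36

start: 5×5×5 = 125 voxels
after view 1 [z-axis, 10 of 25 cells solid] → remaining = 50
after view 2 [x-axis, 18 of 25 cells solid] → remaining = 36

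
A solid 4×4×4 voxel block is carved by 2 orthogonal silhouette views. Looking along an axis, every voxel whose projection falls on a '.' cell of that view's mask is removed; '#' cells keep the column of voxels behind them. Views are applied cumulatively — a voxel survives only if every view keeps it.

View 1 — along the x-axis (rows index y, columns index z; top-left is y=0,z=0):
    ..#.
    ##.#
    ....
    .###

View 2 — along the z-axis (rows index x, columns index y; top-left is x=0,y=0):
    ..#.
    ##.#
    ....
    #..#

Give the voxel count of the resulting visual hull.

voxel count = 11

before carving: 64 voxels (4×4×4)
[1] x-view keeps 7 columns → grid now 28
[2] z-view keeps 6 columns → grid now 11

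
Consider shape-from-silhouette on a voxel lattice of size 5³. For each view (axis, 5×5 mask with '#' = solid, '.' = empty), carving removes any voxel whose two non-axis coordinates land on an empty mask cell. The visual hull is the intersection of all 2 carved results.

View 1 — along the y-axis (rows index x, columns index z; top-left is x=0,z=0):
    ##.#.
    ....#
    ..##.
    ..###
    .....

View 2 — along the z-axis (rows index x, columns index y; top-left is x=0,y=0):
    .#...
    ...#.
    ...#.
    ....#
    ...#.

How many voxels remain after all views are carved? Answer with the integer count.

before carving: 125 voxels (5×5×5)
  1. axis=1 (XZ plane), |mask|=9  ⇒  voxels=45
  2. axis=2 (XY plane), |mask|=5  ⇒  voxels=9

voxel count = 9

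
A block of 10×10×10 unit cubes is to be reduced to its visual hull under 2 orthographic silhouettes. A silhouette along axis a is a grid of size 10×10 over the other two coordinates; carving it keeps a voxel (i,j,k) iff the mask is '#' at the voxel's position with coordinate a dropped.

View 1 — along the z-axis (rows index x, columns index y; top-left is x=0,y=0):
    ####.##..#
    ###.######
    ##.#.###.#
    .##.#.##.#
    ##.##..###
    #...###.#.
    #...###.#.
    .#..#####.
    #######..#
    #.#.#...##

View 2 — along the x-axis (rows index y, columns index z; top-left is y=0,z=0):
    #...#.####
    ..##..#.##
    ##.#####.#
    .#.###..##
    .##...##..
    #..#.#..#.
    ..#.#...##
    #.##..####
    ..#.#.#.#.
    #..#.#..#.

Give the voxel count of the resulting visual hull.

initial block: 10^3 = 1000
carve view 1 (along z, XY-mask fill 65/100): 650 voxels remain
carve view 2 (along x, YZ-mask fill 52/100): 326 voxels remain

|visual hull| = 326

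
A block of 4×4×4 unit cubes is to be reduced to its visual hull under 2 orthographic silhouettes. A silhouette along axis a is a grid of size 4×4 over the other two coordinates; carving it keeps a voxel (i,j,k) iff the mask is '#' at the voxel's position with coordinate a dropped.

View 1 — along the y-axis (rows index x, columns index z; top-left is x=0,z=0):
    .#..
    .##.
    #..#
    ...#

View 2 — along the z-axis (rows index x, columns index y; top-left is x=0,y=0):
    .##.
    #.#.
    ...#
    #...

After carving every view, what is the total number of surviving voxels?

|visual hull| = 9

start: 4×4×4 = 64 voxels
V1 y: intersect with XZ mask (6 set) -- 24 left
V2 z: intersect with XY mask (6 set) -- 9 left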